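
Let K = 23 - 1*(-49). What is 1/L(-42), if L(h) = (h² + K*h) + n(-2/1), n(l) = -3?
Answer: -1/1263 ≈ -0.00079177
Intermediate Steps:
K = 72 (K = 23 + 49 = 72)
L(h) = -3 + h² + 72*h (L(h) = (h² + 72*h) - 3 = -3 + h² + 72*h)
1/L(-42) = 1/(-3 + (-42)² + 72*(-42)) = 1/(-3 + 1764 - 3024) = 1/(-1263) = -1/1263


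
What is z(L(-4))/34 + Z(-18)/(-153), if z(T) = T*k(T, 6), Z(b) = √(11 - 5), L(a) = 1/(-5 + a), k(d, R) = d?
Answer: 1/2754 - √6/153 ≈ -0.015647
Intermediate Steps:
Z(b) = √6
z(T) = T² (z(T) = T*T = T²)
z(L(-4))/34 + Z(-18)/(-153) = (1/(-5 - 4))²/34 + √6/(-153) = (1/(-9))²*(1/34) + √6*(-1/153) = (-⅑)²*(1/34) - √6/153 = (1/81)*(1/34) - √6/153 = 1/2754 - √6/153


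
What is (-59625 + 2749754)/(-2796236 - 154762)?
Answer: -2690129/2950998 ≈ -0.91160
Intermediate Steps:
(-59625 + 2749754)/(-2796236 - 154762) = 2690129/(-2950998) = 2690129*(-1/2950998) = -2690129/2950998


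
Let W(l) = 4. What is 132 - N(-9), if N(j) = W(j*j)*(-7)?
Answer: 160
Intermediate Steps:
N(j) = -28 (N(j) = 4*(-7) = -28)
132 - N(-9) = 132 - 1*(-28) = 132 + 28 = 160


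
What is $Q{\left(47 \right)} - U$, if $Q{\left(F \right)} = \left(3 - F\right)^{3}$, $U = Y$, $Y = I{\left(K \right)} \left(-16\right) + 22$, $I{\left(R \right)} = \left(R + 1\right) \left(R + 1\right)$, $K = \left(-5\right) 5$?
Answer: $-75990$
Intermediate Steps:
$K = -25$
$I{\left(R \right)} = \left(1 + R\right)^{2}$ ($I{\left(R \right)} = \left(1 + R\right) \left(1 + R\right) = \left(1 + R\right)^{2}$)
$Y = -9194$ ($Y = \left(1 - 25\right)^{2} \left(-16\right) + 22 = \left(-24\right)^{2} \left(-16\right) + 22 = 576 \left(-16\right) + 22 = -9216 + 22 = -9194$)
$U = -9194$
$Q{\left(47 \right)} - U = - \left(-3 + 47\right)^{3} - -9194 = - 44^{3} + 9194 = \left(-1\right) 85184 + 9194 = -85184 + 9194 = -75990$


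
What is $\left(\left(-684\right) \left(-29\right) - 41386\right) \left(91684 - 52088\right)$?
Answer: $-853293800$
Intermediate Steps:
$\left(\left(-684\right) \left(-29\right) - 41386\right) \left(91684 - 52088\right) = \left(19836 - 41386\right) 39596 = \left(-21550\right) 39596 = -853293800$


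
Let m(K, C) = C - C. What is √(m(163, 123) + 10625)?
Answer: 25*√17 ≈ 103.08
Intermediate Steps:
m(K, C) = 0
√(m(163, 123) + 10625) = √(0 + 10625) = √10625 = 25*√17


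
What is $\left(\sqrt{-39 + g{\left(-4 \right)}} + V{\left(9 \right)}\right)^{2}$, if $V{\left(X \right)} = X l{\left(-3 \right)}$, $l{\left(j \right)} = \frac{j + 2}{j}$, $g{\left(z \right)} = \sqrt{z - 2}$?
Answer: $\left(3 + \sqrt{-39 + i \sqrt{6}}\right)^{2} \approx -28.824 + 39.938 i$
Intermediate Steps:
$g{\left(z \right)} = \sqrt{-2 + z}$
$l{\left(j \right)} = \frac{2 + j}{j}$
$V{\left(X \right)} = \frac{X}{3}$ ($V{\left(X \right)} = X \frac{2 - 3}{-3} = X \left(\left(- \frac{1}{3}\right) \left(-1\right)\right) = X \frac{1}{3} = \frac{X}{3}$)
$\left(\sqrt{-39 + g{\left(-4 \right)}} + V{\left(9 \right)}\right)^{2} = \left(\sqrt{-39 + \sqrt{-2 - 4}} + \frac{1}{3} \cdot 9\right)^{2} = \left(\sqrt{-39 + \sqrt{-6}} + 3\right)^{2} = \left(\sqrt{-39 + i \sqrt{6}} + 3\right)^{2} = \left(3 + \sqrt{-39 + i \sqrt{6}}\right)^{2}$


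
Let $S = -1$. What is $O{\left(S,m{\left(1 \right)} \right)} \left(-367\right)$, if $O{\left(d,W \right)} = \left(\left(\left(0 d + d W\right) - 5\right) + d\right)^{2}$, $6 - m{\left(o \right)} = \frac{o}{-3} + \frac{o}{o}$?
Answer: $- \frac{424252}{9} \approx -47139.0$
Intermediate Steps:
$m{\left(o \right)} = 5 + \frac{o}{3}$ ($m{\left(o \right)} = 6 - \left(\frac{o}{-3} + \frac{o}{o}\right) = 6 - \left(o \left(- \frac{1}{3}\right) + 1\right) = 6 - \left(- \frac{o}{3} + 1\right) = 6 - \left(1 - \frac{o}{3}\right) = 6 + \left(-1 + \frac{o}{3}\right) = 5 + \frac{o}{3}$)
$O{\left(d,W \right)} = \left(-5 + d + W d\right)^{2}$ ($O{\left(d,W \right)} = \left(\left(\left(0 + W d\right) - 5\right) + d\right)^{2} = \left(\left(W d - 5\right) + d\right)^{2} = \left(\left(-5 + W d\right) + d\right)^{2} = \left(-5 + d + W d\right)^{2}$)
$O{\left(S,m{\left(1 \right)} \right)} \left(-367\right) = \left(-5 - 1 + \left(5 + \frac{1}{3} \cdot 1\right) \left(-1\right)\right)^{2} \left(-367\right) = \left(-5 - 1 + \left(5 + \frac{1}{3}\right) \left(-1\right)\right)^{2} \left(-367\right) = \left(-5 - 1 + \frac{16}{3} \left(-1\right)\right)^{2} \left(-367\right) = \left(-5 - 1 - \frac{16}{3}\right)^{2} \left(-367\right) = \left(- \frac{34}{3}\right)^{2} \left(-367\right) = \frac{1156}{9} \left(-367\right) = - \frac{424252}{9}$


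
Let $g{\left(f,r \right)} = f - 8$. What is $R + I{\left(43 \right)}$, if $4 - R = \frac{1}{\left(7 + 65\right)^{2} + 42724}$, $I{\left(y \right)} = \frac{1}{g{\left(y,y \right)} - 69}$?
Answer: $\frac{3233773}{814436} \approx 3.9706$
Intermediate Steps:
$g{\left(f,r \right)} = -8 + f$ ($g{\left(f,r \right)} = f - 8 = -8 + f$)
$I{\left(y \right)} = \frac{1}{-77 + y}$ ($I{\left(y \right)} = \frac{1}{\left(-8 + y\right) - 69} = \frac{1}{-77 + y}$)
$R = \frac{191631}{47908}$ ($R = 4 - \frac{1}{\left(7 + 65\right)^{2} + 42724} = 4 - \frac{1}{72^{2} + 42724} = 4 - \frac{1}{5184 + 42724} = 4 - \frac{1}{47908} = \frac{191631}{47908} \approx 4.0$)
$R + I{\left(43 \right)} = \frac{191631}{47908} + \frac{1}{-77 + 43} = \frac{191631}{47908} + \frac{1}{-34} = \frac{191631}{47908} - \frac{1}{34} = \frac{3233773}{814436}$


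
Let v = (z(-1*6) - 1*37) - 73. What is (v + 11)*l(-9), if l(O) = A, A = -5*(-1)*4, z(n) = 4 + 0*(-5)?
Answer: -1900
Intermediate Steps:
z(n) = 4 (z(n) = 4 + 0 = 4)
A = 20 (A = 5*4 = 20)
l(O) = 20
v = -106 (v = (4 - 1*37) - 73 = (4 - 37) - 73 = -33 - 73 = -106)
(v + 11)*l(-9) = (-106 + 11)*20 = -95*20 = -1900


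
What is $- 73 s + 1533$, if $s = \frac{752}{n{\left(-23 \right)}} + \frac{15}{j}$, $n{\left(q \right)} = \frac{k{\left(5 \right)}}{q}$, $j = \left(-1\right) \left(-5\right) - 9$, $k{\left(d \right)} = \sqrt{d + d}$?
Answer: $\frac{7227}{4} + \frac{631304 \sqrt{10}}{5} \approx 4.0108 \cdot 10^{5}$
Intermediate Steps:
$k{\left(d \right)} = \sqrt{2} \sqrt{d}$ ($k{\left(d \right)} = \sqrt{2 d} = \sqrt{2} \sqrt{d}$)
$j = -4$ ($j = 5 - 9 = -4$)
$n{\left(q \right)} = \frac{\sqrt{10}}{q}$ ($n{\left(q \right)} = \frac{\sqrt{2} \sqrt{5}}{q} = \frac{\sqrt{10}}{q}$)
$s = - \frac{15}{4} - \frac{8648 \sqrt{10}}{5}$ ($s = \frac{752}{\sqrt{10} \frac{1}{-23}} + \frac{15}{-4} = \frac{752}{\sqrt{10} \left(- \frac{1}{23}\right)} + 15 \left(- \frac{1}{4}\right) = \frac{752}{\left(- \frac{1}{23}\right) \sqrt{10}} - \frac{15}{4} = 752 \left(- \frac{23 \sqrt{10}}{10}\right) - \frac{15}{4} = - \frac{8648 \sqrt{10}}{5} - \frac{15}{4} = - \frac{15}{4} - \frac{8648 \sqrt{10}}{5} \approx -5473.2$)
$- 73 s + 1533 = - 73 \left(- \frac{15}{4} - \frac{8648 \sqrt{10}}{5}\right) + 1533 = \left(\frac{1095}{4} + \frac{631304 \sqrt{10}}{5}\right) + 1533 = \frac{7227}{4} + \frac{631304 \sqrt{10}}{5}$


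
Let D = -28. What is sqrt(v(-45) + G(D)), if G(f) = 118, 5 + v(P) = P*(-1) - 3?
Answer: sqrt(155) ≈ 12.450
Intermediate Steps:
v(P) = -8 - P (v(P) = -5 + (P*(-1) - 3) = -5 + (-P - 3) = -5 + (-3 - P) = -8 - P)
sqrt(v(-45) + G(D)) = sqrt((-8 - 1*(-45)) + 118) = sqrt((-8 + 45) + 118) = sqrt(37 + 118) = sqrt(155)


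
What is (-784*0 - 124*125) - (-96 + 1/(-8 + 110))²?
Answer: -257125681/10404 ≈ -24714.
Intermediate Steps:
(-784*0 - 124*125) - (-96 + 1/(-8 + 110))² = (0 - 1*15500) - (-96 + 1/102)² = (0 - 15500) - (-96 + 1/102)² = -15500 - (-9791/102)² = -15500 - 1*95863681/10404 = -15500 - 95863681/10404 = -257125681/10404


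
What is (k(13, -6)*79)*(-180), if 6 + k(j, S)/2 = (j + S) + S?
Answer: 142200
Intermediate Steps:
k(j, S) = -12 + 2*j + 4*S (k(j, S) = -12 + 2*((j + S) + S) = -12 + 2*((S + j) + S) = -12 + 2*(j + 2*S) = -12 + (2*j + 4*S) = -12 + 2*j + 4*S)
(k(13, -6)*79)*(-180) = ((-12 + 2*13 + 4*(-6))*79)*(-180) = ((-12 + 26 - 24)*79)*(-180) = -10*79*(-180) = -790*(-180) = 142200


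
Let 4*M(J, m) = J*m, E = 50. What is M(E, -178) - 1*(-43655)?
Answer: 41430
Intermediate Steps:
M(J, m) = J*m/4 (M(J, m) = (J*m)/4 = J*m/4)
M(E, -178) - 1*(-43655) = (¼)*50*(-178) - 1*(-43655) = -2225 + 43655 = 41430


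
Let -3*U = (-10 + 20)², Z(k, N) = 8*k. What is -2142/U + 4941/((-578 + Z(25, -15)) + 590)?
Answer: 464103/5300 ≈ 87.567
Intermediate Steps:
U = -100/3 (U = -(-10 + 20)²/3 = -⅓*10² = -⅓*100 = -100/3 ≈ -33.333)
-2142/U + 4941/((-578 + Z(25, -15)) + 590) = -2142/(-100/3) + 4941/((-578 + 8*25) + 590) = -2142*(-3/100) + 4941/((-578 + 200) + 590) = 3213/50 + 4941/(-378 + 590) = 3213/50 + 4941/212 = 464103/5300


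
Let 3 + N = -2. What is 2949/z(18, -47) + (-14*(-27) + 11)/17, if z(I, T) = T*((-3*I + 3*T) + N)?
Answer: 3706733/159800 ≈ 23.196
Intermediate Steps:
N = -5 (N = -3 - 2 = -5)
z(I, T) = T*(-5 - 3*I + 3*T) (z(I, T) = T*((-3*I + 3*T) - 5) = T*(-5 - 3*I + 3*T))
2949/z(18, -47) + (-14*(-27) + 11)/17 = 2949/((-47*(-5 - 3*18 + 3*(-47)))) + (-14*(-27) + 11)/17 = 2949/((-47*(-5 - 54 - 141))) + (378 + 11)*(1/17) = 2949/((-47*(-200))) + 389*(1/17) = 2949/9400 + 389/17 = 3706733/159800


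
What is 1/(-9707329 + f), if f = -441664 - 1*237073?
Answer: -1/10386066 ≈ -9.6283e-8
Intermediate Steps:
f = -678737 (f = -441664 - 237073 = -678737)
1/(-9707329 + f) = 1/(-9707329 - 678737) = 1/(-10386066) = -1/10386066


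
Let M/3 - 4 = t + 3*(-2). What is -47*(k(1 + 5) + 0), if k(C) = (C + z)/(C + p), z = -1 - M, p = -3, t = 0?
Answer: -517/3 ≈ -172.33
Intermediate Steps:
M = -6 (M = 12 + 3*(0 + 3*(-2)) = 12 + 3*(0 - 6) = 12 + 3*(-6) = 12 - 18 = -6)
z = 5 (z = -1 - 1*(-6) = -1 + 6 = 5)
k(C) = (5 + C)/(-3 + C) (k(C) = (C + 5)/(C - 3) = (5 + C)/(-3 + C))
-47*(k(1 + 5) + 0) = -47*((5 + (1 + 5))/(-3 + (1 + 5)) + 0) = -47*((5 + 6)/(-3 + 6) + 0) = -47*(11/3 + 0) = -47*11/3 = -517/3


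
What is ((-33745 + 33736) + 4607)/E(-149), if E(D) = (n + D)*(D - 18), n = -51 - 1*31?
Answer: 418/3507 ≈ 0.11919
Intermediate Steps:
n = -82 (n = -51 - 31 = -82)
E(D) = (-82 + D)*(-18 + D) (E(D) = (-82 + D)*(D - 18) = (-82 + D)*(-18 + D))
((-33745 + 33736) + 4607)/E(-149) = ((-33745 + 33736) + 4607)/(1476 + (-149)² - 100*(-149)) = (-9 + 4607)/(1476 + 22201 + 14900) = 4598/38577 = 4598*(1/38577) = 418/3507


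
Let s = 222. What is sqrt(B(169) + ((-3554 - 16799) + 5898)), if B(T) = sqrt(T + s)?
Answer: sqrt(-14455 + sqrt(391)) ≈ 120.15*I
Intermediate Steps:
B(T) = sqrt(222 + T) (B(T) = sqrt(T + 222) = sqrt(222 + T))
sqrt(B(169) + ((-3554 - 16799) + 5898)) = sqrt(sqrt(222 + 169) + ((-3554 - 16799) + 5898)) = sqrt(sqrt(391) + (-20353 + 5898)) = sqrt(sqrt(391) - 14455) = sqrt(-14455 + sqrt(391))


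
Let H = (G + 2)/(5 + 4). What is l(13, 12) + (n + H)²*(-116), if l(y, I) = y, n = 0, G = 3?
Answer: -1847/81 ≈ -22.802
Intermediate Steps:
H = 5/9 (H = (3 + 2)/(5 + 4) = 5/9 ≈ 0.55556)
l(13, 12) + (n + H)²*(-116) = 13 + (0 + 5/9)²*(-116) = 13 + (5/9)²*(-116) = 13 + (25/81)*(-116) = 13 - 2900/81 = -1847/81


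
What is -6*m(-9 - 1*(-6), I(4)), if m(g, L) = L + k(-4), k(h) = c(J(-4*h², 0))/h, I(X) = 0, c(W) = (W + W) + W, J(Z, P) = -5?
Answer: -45/2 ≈ -22.500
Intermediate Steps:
c(W) = 3*W (c(W) = 2*W + W = 3*W)
k(h) = -15/h (k(h) = (3*(-5))/h = -15/h)
m(g, L) = 15/4 + L (m(g, L) = L - 15/(-4) = L - 15*(-¼) = L + 15/4 = 15/4 + L)
-6*m(-9 - 1*(-6), I(4)) = -6*(15/4 + 0) = -6*15/4 = -45/2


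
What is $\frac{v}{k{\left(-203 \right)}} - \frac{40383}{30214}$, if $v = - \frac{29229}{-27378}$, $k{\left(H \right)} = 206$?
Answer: $- \frac{37811944073}{28400495292} \approx -1.3314$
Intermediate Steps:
$v = \frac{9743}{9126}$ ($v = \left(-29229\right) \left(- \frac{1}{27378}\right) = \frac{9743}{9126} \approx 1.0676$)
$\frac{v}{k{\left(-203 \right)}} - \frac{40383}{30214} = \frac{9743}{9126 \cdot 206} - \frac{40383}{30214} = \frac{9743}{9126} \cdot \frac{1}{206} - \frac{40383}{30214} = \frac{9743}{1879956} - \frac{40383}{30214} = - \frac{37811944073}{28400495292}$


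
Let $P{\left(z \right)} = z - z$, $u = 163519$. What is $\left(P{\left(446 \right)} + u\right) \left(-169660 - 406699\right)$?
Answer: $-94245647321$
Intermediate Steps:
$P{\left(z \right)} = 0$
$\left(P{\left(446 \right)} + u\right) \left(-169660 - 406699\right) = \left(0 + 163519\right) \left(-169660 - 406699\right) = 163519 \left(-576359\right) = -94245647321$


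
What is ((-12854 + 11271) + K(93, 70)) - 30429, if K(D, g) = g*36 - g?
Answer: -29562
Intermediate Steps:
K(D, g) = 35*g (K(D, g) = 36*g - g = 35*g)
((-12854 + 11271) + K(93, 70)) - 30429 = ((-12854 + 11271) + 35*70) - 30429 = (-1583 + 2450) - 30429 = 867 - 30429 = -29562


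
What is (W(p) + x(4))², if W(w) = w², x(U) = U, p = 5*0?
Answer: 16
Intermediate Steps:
p = 0
(W(p) + x(4))² = (0² + 4)² = (0 + 4)² = 4² = 16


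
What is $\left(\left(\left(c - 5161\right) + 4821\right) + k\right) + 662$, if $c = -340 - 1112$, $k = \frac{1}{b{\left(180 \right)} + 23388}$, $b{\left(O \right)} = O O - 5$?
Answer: $- \frac{63034789}{55783} \approx -1130.0$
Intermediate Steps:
$b{\left(O \right)} = -5 + O^{2}$ ($b{\left(O \right)} = O^{2} - 5 = -5 + O^{2}$)
$k = \frac{1}{55783}$ ($k = \frac{1}{\left(-5 + 180^{2}\right) + 23388} = \frac{1}{\left(-5 + 32400\right) + 23388} = \frac{1}{32395 + 23388} = \frac{1}{55783} \approx 1.7927 \cdot 10^{-5}$)
$c = -1452$
$\left(\left(\left(c - 5161\right) + 4821\right) + k\right) + 662 = \left(\left(\left(-1452 - 5161\right) + 4821\right) + \frac{1}{55783}\right) + 662 = \left(\left(-6613 + 4821\right) + \frac{1}{55783}\right) + 662 = \left(-1792 + \frac{1}{55783}\right) + 662 = - \frac{99963135}{55783} + 662 = - \frac{63034789}{55783}$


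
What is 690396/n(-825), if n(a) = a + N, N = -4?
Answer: -690396/829 ≈ -832.81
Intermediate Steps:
n(a) = -4 + a (n(a) = a - 4 = -4 + a)
690396/n(-825) = 690396/(-4 - 825) = 690396/(-829) = 690396*(-1/829) = -690396/829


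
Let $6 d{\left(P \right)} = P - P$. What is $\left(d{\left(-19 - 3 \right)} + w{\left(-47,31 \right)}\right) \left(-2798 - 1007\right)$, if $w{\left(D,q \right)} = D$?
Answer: $178835$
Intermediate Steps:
$d{\left(P \right)} = 0$ ($d{\left(P \right)} = \frac{P - P}{6} = \frac{1}{6} \cdot 0 = 0$)
$\left(d{\left(-19 - 3 \right)} + w{\left(-47,31 \right)}\right) \left(-2798 - 1007\right) = \left(0 - 47\right) \left(-2798 - 1007\right) = \left(-47\right) \left(-3805\right) = 178835$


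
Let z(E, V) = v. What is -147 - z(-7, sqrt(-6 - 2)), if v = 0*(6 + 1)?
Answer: -147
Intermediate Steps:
v = 0 (v = 0*7 = 0)
z(E, V) = 0
-147 - z(-7, sqrt(-6 - 2)) = -147 - 1*0 = -147 + 0 = -147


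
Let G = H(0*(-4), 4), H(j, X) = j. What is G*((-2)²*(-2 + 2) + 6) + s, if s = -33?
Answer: -33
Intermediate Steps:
G = 0 (G = 0*(-4) = 0)
G*((-2)²*(-2 + 2) + 6) + s = 0*((-2)²*(-2 + 2) + 6) - 33 = 0*(4*0 + 6) - 33 = 0*(0 + 6) - 33 = 0*6 - 33 = 0 - 33 = -33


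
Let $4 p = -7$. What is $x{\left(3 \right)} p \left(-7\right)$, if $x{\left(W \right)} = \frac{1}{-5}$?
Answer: $- \frac{49}{20} \approx -2.45$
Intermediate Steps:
$p = - \frac{7}{4}$ ($p = \frac{1}{4} \left(-7\right) = - \frac{7}{4} \approx -1.75$)
$x{\left(W \right)} = - \frac{1}{5}$
$x{\left(3 \right)} p \left(-7\right) = \left(- \frac{1}{5}\right) \left(- \frac{7}{4}\right) \left(-7\right) = \frac{7}{20} \left(-7\right) = - \frac{49}{20}$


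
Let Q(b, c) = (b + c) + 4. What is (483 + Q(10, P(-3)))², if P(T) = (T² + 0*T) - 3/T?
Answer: 257049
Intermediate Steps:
P(T) = T² - 3/T (P(T) = (T² + 0) - 3/T = T² - 3/T)
Q(b, c) = 4 + b + c
(483 + Q(10, P(-3)))² = (483 + (4 + 10 + (-3 + (-3)³)/(-3)))² = (483 + (4 + 10 - (-3 - 27)/3))² = (483 + (4 + 10 - ⅓*(-30)))² = (483 + (4 + 10 + 10))² = (483 + 24)² = 507² = 257049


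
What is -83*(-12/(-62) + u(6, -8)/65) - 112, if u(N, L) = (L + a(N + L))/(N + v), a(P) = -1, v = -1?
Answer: -1267093/10075 ≈ -125.77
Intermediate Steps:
u(N, L) = (-1 + L)/(-1 + N) (u(N, L) = (L - 1)/(N - 1) = (-1 + L)/(-1 + N))
-83*(-12/(-62) + u(6, -8)/65) - 112 = -83*(-12/(-62) + ((-1 - 8)/(-1 + 6))/65) - 112 = -83*(-12*(-1/62) + (-9/5)*(1/65)) - 112 = -83*(6/31 + ((⅕)*(-9))*(1/65)) - 112 = -83*(6/31 - 9/5*1/65) - 112 = -83*(6/31 - 9/325) - 112 = -83*1671/10075 - 112 = -138693/10075 - 112 = -1267093/10075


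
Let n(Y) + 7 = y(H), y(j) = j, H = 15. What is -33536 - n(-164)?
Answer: -33544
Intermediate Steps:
n(Y) = 8 (n(Y) = -7 + 15 = 8)
-33536 - n(-164) = -33536 - 1*8 = -33536 - 8 = -33544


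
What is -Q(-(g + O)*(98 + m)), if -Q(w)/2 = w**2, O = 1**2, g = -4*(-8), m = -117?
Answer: 786258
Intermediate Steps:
g = 32
O = 1
Q(w) = -2*w**2
-Q(-(g + O)*(98 + m)) = -(-2)*(-(32 + 1)*(98 - 117))**2 = -(-2)*(-33*(-19))**2 = -(-2)*(-1*(-627))**2 = -(-2)*627**2 = -(-2)*393129 = -1*(-786258) = 786258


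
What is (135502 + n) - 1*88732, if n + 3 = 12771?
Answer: 59538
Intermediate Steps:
n = 12768 (n = -3 + 12771 = 12768)
(135502 + n) - 1*88732 = (135502 + 12768) - 1*88732 = 148270 - 88732 = 59538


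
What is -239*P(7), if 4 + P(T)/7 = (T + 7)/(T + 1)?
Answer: 15057/4 ≈ 3764.3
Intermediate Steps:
P(T) = -28 + 7*(7 + T)/(1 + T) (P(T) = -28 + 7*((T + 7)/(T + 1)) = -28 + 7*((7 + T)/(1 + T)) = -28 + 7*(7 + T)/(1 + T))
-239*P(7) = -5019*(1 - 1*7)/(1 + 7) = -5019*(1 - 7)/8 = -5019*(-6)/8 = -239*(-63/4) = 15057/4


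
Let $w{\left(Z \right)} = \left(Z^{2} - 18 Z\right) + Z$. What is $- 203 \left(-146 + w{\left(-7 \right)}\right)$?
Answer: $-4466$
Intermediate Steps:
$w{\left(Z \right)} = Z^{2} - 17 Z$
$- 203 \left(-146 + w{\left(-7 \right)}\right) = - 203 \left(-146 - 7 \left(-17 - 7\right)\right) = - 203 \left(-146 - -168\right) = - 203 \left(-146 + 168\right) = \left(-203\right) 22 = -4466$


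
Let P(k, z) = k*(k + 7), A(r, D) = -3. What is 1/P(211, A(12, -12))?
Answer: 1/45998 ≈ 2.1740e-5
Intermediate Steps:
P(k, z) = k*(7 + k)
1/P(211, A(12, -12)) = 1/(211*(7 + 211)) = 1/(211*218) = 1/45998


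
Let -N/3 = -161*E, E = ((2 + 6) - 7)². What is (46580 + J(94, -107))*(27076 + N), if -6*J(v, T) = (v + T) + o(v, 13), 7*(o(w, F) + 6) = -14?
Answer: 2567589353/2 ≈ 1.2838e+9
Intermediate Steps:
E = 1 (E = (8 - 7)² = 1² = 1)
o(w, F) = -8 (o(w, F) = -6 + (⅐)*(-14) = -6 - 2 = -8)
N = 483 (N = -(-483) = -3*(-161) = 483)
J(v, T) = 4/3 - T/6 - v/6 (J(v, T) = -((v + T) - 8)/6 = -((T + v) - 8)/6 = -(-8 + T + v)/6 = 4/3 - T/6 - v/6)
(46580 + J(94, -107))*(27076 + N) = (46580 + (4/3 - ⅙*(-107) - ⅙*94))*(27076 + 483) = (46580 + (4/3 + 107/6 - 47/3))*27559 = (46580 + 7/2)*27559 = (93167/2)*27559 = 2567589353/2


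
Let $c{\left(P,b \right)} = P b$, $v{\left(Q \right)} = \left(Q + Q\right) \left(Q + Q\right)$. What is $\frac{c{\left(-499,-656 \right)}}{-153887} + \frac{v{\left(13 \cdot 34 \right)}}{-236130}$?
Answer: $- \frac{5810342888}{1068745215} \approx -5.4366$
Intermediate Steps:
$v{\left(Q \right)} = 4 Q^{2}$ ($v{\left(Q \right)} = 2 Q 2 Q = 4 Q^{2}$)
$\frac{c{\left(-499,-656 \right)}}{-153887} + \frac{v{\left(13 \cdot 34 \right)}}{-236130} = \frac{\left(-499\right) \left(-656\right)}{-153887} + \frac{4 \left(13 \cdot 34\right)^{2}}{-236130} = 327344 \left(- \frac{1}{153887}\right) + 4 \cdot 442^{2} \left(- \frac{1}{236130}\right) = - \frac{327344}{153887} + 4 \cdot 195364 \left(- \frac{1}{236130}\right) = - \frac{327344}{153887} + 781456 \left(- \frac{1}{236130}\right) = - \frac{327344}{153887} - \frac{22984}{6945} = - \frac{5810342888}{1068745215}$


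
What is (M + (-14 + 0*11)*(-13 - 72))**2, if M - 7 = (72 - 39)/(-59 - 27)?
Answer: 10590262281/7396 ≈ 1.4319e+6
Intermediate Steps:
M = 569/86 (M = 7 + (72 - 39)/(-59 - 27) = 7 + 33/(-86) = 7 + 33*(-1/86) = 7 - 33/86 = 569/86 ≈ 6.6163)
(M + (-14 + 0*11)*(-13 - 72))**2 = (569/86 + (-14 + 0*11)*(-13 - 72))**2 = (569/86 + (-14 + 0)*(-85))**2 = (569/86 - 14*(-85))**2 = (569/86 + 1190)**2 = (102909/86)**2 = 10590262281/7396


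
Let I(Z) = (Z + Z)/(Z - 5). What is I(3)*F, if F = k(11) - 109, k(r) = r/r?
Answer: 324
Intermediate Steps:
I(Z) = 2*Z/(-5 + Z) (I(Z) = (2*Z)/(-5 + Z) = 2*Z/(-5 + Z))
k(r) = 1
F = -108 (F = 1 - 109 = -108)
I(3)*F = (2*3/(-5 + 3))*(-108) = (2*3/(-2))*(-108) = (2*3*(-½))*(-108) = -3*(-108) = 324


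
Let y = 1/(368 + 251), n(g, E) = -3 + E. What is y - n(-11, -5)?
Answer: 4953/619 ≈ 8.0016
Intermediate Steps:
y = 1/619 ≈ 0.0016155
y - n(-11, -5) = 1/619 - (-3 - 5) = 1/619 - 1*(-8) = 1/619 + 8 = 4953/619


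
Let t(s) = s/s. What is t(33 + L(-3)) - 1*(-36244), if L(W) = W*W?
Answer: 36245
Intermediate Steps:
L(W) = W²
t(s) = 1
t(33 + L(-3)) - 1*(-36244) = 1 - 1*(-36244) = 1 + 36244 = 36245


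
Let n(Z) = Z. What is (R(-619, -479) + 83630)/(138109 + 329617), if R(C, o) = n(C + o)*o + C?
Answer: 608953/467726 ≈ 1.3019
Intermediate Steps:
R(C, o) = C + o*(C + o) (R(C, o) = (C + o)*o + C = o*(C + o) + C = C + o*(C + o))
(R(-619, -479) + 83630)/(138109 + 329617) = ((-619 - 479*(-619 - 479)) + 83630)/(138109 + 329617) = ((-619 - 479*(-1098)) + 83630)/467726 = ((-619 + 525942) + 83630)*(1/467726) = (525323 + 83630)*(1/467726) = 608953*(1/467726) = 608953/467726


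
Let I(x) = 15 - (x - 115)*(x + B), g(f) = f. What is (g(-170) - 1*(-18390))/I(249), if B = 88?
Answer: -18220/45143 ≈ -0.40361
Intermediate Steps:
I(x) = 15 - (-115 + x)*(88 + x) (I(x) = 15 - (x - 115)*(x + 88) = 15 - (-115 + x)*(88 + x))
(g(-170) - 1*(-18390))/I(249) = (-170 - 1*(-18390))/(10135 - 1*249² + 27*249) = (-170 + 18390)/(10135 - 1*62001 + 6723) = 18220/(10135 - 62001 + 6723) = 18220/(-45143) = 18220*(-1/45143) = -18220/45143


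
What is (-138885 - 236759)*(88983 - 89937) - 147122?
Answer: 358217254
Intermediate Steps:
(-138885 - 236759)*(88983 - 89937) - 147122 = -375644*(-954) - 147122 = 358364376 - 147122 = 358217254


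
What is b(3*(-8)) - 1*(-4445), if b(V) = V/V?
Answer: 4446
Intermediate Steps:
b(V) = 1
b(3*(-8)) - 1*(-4445) = 1 - 1*(-4445) = 1 + 4445 = 4446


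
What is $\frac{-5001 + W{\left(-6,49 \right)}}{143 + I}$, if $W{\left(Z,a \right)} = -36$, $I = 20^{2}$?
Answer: $- \frac{1679}{181} \approx -9.2762$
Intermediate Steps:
$I = 400$
$\frac{-5001 + W{\left(-6,49 \right)}}{143 + I} = \frac{-5001 - 36}{143 + 400} = - \frac{5037}{543} = \left(-5037\right) \frac{1}{543} = - \frac{1679}{181}$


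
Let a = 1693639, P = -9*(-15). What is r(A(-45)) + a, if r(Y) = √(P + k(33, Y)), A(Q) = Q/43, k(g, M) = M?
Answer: 1693639 + 24*√430/43 ≈ 1.6937e+6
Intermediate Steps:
P = 135
A(Q) = Q/43 (A(Q) = Q*(1/43) = Q/43)
r(Y) = √(135 + Y)
r(A(-45)) + a = √(135 + (1/43)*(-45)) + 1693639 = √(135 - 45/43) + 1693639 = √(5760/43) + 1693639 = 24*√430/43 + 1693639 = 1693639 + 24*√430/43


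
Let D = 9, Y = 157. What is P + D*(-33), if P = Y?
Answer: -140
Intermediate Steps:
P = 157
P + D*(-33) = 157 + 9*(-33) = 157 - 297 = -140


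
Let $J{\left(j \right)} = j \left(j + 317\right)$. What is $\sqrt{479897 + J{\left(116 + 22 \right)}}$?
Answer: $\sqrt{542687} \approx 736.67$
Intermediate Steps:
$J{\left(j \right)} = j \left(317 + j\right)$
$\sqrt{479897 + J{\left(116 + 22 \right)}} = \sqrt{479897 + \left(116 + 22\right) \left(317 + \left(116 + 22\right)\right)} = \sqrt{479897 + 138 \left(317 + 138\right)} = \sqrt{479897 + 138 \cdot 455} = \sqrt{479897 + 62790} = \sqrt{542687}$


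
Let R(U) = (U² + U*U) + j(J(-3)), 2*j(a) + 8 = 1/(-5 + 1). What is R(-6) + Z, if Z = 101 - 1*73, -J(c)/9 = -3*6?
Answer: 767/8 ≈ 95.875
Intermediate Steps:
J(c) = 162 (J(c) = -(-27)*6 = -9*(-18) = 162)
Z = 28 (Z = 101 - 73 = 28)
j(a) = -33/8 (j(a) = -4 + 1/(2*(-5 + 1)) = -4 + (½)/(-4) = -4 + (½)*(-¼) = -4 - ⅛ = -33/8)
R(U) = -33/8 + 2*U² (R(U) = (U² + U*U) - 33/8 = (U² + U²) - 33/8 = 2*U² - 33/8 = -33/8 + 2*U²)
R(-6) + Z = (-33/8 + 2*(-6)²) + 28 = (-33/8 + 2*36) + 28 = (-33/8 + 72) + 28 = 543/8 + 28 = 767/8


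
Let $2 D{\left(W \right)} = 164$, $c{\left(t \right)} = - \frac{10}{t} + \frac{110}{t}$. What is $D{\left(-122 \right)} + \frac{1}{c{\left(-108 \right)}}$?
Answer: $\frac{2023}{25} \approx 80.92$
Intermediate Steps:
$c{\left(t \right)} = \frac{100}{t}$
$D{\left(W \right)} = 82$ ($D{\left(W \right)} = \frac{1}{2} \cdot 164 = 82$)
$D{\left(-122 \right)} + \frac{1}{c{\left(-108 \right)}} = 82 + \frac{1}{100 \frac{1}{-108}} = 82 + \frac{1}{100 \left(- \frac{1}{108}\right)} = 82 + \frac{1}{- \frac{25}{27}} = 82 - \frac{27}{25} = \frac{2023}{25}$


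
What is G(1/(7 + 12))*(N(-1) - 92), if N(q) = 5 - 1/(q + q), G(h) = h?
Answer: -173/38 ≈ -4.5526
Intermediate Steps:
N(q) = 5 - 1/(2*q)
G(1/(7 + 12))*(N(-1) - 92) = ((5 - ½/(-1)) - 92)/(7 + 12) = ((5 - ½*(-1)) - 92)/19 = ((5 + ½) - 92)/19 = (11/2 - 92)/19 = (1/19)*(-173/2) = -173/38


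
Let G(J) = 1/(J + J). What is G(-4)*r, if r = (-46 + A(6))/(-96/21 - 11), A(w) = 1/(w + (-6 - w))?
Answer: -1939/5232 ≈ -0.37060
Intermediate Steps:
G(J) = 1/(2*J)
A(w) = -1/6 (A(w) = 1/(-6) = -1/6)
r = 1939/654 (r = (-46 - 1/6)/(-96/21 - 11) = -277/(6*(-96*1/21 - 11)) = -277/(6*(-32/7 - 11)) = -277/(6*(-109/7)) = -277/6*(-7/109) = 1939/654 ≈ 2.9648)
G(-4)*r = ((1/2)/(-4))*(1939/654) = ((1/2)*(-1/4))*(1939/654) = -1/8*1939/654 = -1939/5232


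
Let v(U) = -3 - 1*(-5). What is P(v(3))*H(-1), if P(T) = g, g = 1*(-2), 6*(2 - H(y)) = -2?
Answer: -14/3 ≈ -4.6667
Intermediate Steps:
H(y) = 7/3 (H(y) = 2 - ⅙*(-2) = 2 + ⅓ = 7/3)
v(U) = 2 (v(U) = -3 + 5 = 2)
g = -2
P(T) = -2
P(v(3))*H(-1) = -2*7/3 = -14/3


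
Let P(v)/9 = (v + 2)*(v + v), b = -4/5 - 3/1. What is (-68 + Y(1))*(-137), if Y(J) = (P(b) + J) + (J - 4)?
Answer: -181936/25 ≈ -7277.4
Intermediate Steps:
b = -19/5 (b = -4*⅕ - 3*1 = -⅘ - 3 = -19/5 ≈ -3.8000)
P(v) = 18*v*(2 + v) (P(v) = 9*((v + 2)*(v + v)) = 9*((2 + v)*(2*v)) = 9*(2*v*(2 + v)) = 18*v*(2 + v))
Y(J) = 2978/25 + 2*J (Y(J) = (18*(-19/5)*(2 - 19/5) + J) + (J - 4) = (18*(-19/5)*(-9/5) + J) + (-4 + J) = (3078/25 + J) + (-4 + J) = 2978/25 + 2*J)
(-68 + Y(1))*(-137) = (-68 + (2978/25 + 2*1))*(-137) = (-68 + (2978/25 + 2))*(-137) = (-68 + 3028/25)*(-137) = (1328/25)*(-137) = -181936/25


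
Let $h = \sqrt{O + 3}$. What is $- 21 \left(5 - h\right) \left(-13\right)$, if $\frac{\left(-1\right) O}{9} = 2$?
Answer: $1365 - 273 i \sqrt{15} \approx 1365.0 - 1057.3 i$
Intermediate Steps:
$O = -18$ ($O = \left(-9\right) 2 = -18$)
$h = i \sqrt{15}$ ($h = \sqrt{-18 + 3} = \sqrt{-15} = i \sqrt{15} \approx 3.873 i$)
$- 21 \left(5 - h\right) \left(-13\right) = - 21 \left(5 - i \sqrt{15}\right) \left(-13\right) = \left(-105 + 21 i \sqrt{15}\right) \left(-13\right) = 1365 - 273 i \sqrt{15}$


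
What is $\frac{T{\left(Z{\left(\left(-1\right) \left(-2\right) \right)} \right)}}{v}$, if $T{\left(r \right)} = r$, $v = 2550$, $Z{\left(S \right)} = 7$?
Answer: $\frac{7}{2550} \approx 0.0027451$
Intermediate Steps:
$\frac{T{\left(Z{\left(\left(-1\right) \left(-2\right) \right)} \right)}}{v} = \frac{7}{2550}$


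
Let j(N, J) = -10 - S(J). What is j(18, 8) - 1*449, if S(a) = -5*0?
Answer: -459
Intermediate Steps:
S(a) = 0
j(N, J) = -10 (j(N, J) = -10 - 1*0 = -10 + 0 = -10)
j(18, 8) - 1*449 = -10 - 1*449 = -10 - 449 = -459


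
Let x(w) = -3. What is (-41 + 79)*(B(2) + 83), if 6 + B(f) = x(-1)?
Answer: 2812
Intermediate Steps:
B(f) = -9 (B(f) = -6 - 3 = -9)
(-41 + 79)*(B(2) + 83) = (-41 + 79)*(-9 + 83) = 38*74 = 2812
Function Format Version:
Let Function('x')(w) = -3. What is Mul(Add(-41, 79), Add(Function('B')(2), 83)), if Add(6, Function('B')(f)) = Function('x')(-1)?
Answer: 2812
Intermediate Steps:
Function('B')(f) = -9 (Function('B')(f) = Add(-6, -3) = -9)
Mul(Add(-41, 79), Add(Function('B')(2), 83)) = Mul(Add(-41, 79), Add(-9, 83)) = Mul(38, 74) = 2812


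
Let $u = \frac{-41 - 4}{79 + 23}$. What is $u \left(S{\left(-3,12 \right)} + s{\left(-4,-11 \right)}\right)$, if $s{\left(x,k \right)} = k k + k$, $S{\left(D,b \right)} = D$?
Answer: $- \frac{1605}{34} \approx -47.206$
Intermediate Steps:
$s{\left(x,k \right)} = k + k^{2}$ ($s{\left(x,k \right)} = k^{2} + k = k + k^{2}$)
$u = - \frac{15}{34}$ ($u = - \frac{45}{102} = \left(-45\right) \frac{1}{102} = - \frac{15}{34} \approx -0.44118$)
$u \left(S{\left(-3,12 \right)} + s{\left(-4,-11 \right)}\right) = - \frac{15 \left(-3 - 11 \left(1 - 11\right)\right)}{34} = - \frac{15 \left(-3 - -110\right)}{34} = - \frac{15 \left(-3 + 110\right)}{34} = \left(- \frac{15}{34}\right) 107 = - \frac{1605}{34}$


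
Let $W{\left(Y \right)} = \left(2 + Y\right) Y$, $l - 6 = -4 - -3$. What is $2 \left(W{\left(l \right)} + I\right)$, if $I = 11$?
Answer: $92$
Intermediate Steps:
$l = 5$ ($l = 6 - 1 = 5$)
$W{\left(Y \right)} = Y \left(2 + Y\right)$
$2 \left(W{\left(l \right)} + I\right) = 2 \left(5 \left(2 + 5\right) + 11\right) = 2 \left(5 \cdot 7 + 11\right) = 2 \left(35 + 11\right) = 2 \cdot 46 = 92$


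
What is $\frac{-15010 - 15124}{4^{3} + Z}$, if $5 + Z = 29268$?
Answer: $- \frac{30134}{29327} \approx -1.0275$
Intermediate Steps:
$Z = 29263$ ($Z = -5 + 29268 = 29263$)
$\frac{-15010 - 15124}{4^{3} + Z} = \frac{-15010 - 15124}{4^{3} + 29263} = - \frac{30134}{64 + 29263} = - \frac{30134}{29327}$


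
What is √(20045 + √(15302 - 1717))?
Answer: √(20045 + √13585) ≈ 141.99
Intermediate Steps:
√(20045 + √(15302 - 1717)) = √(20045 + √13585)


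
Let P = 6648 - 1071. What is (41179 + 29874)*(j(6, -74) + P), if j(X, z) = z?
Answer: 391004659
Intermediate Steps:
P = 5577
(41179 + 29874)*(j(6, -74) + P) = (41179 + 29874)*(-74 + 5577) = 71053*5503 = 391004659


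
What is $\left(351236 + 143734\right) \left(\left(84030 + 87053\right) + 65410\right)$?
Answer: $117056940210$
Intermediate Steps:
$\left(351236 + 143734\right) \left(\left(84030 + 87053\right) + 65410\right) = 494970 \left(171083 + 65410\right) = 494970 \cdot 236493 = 117056940210$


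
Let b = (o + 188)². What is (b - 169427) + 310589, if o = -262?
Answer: 146638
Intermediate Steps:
b = 5476 (b = (-262 + 188)² = (-74)² = 5476)
(b - 169427) + 310589 = (5476 - 169427) + 310589 = -163951 + 310589 = 146638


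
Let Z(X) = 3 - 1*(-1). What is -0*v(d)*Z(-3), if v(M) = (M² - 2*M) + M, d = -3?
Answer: 0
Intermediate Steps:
v(M) = M² - M
Z(X) = 4 (Z(X) = 3 + 1 = 4)
-0*v(d)*Z(-3) = -0*(-3*(-1 - 3))*4 = -0*(-3*(-4))*4 = -0*12*4 = -0*4 = -1*0 = 0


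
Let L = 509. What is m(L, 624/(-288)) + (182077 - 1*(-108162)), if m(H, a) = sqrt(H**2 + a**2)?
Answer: 290239 + sqrt(9327085)/6 ≈ 2.9075e+5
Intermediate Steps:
m(L, 624/(-288)) + (182077 - 1*(-108162)) = sqrt(509**2 + (624/(-288))**2) + (182077 - 1*(-108162)) = sqrt(259081 + (624*(-1/288))**2) + (182077 + 108162) = sqrt(259081 + (-13/6)**2) + 290239 = sqrt(259081 + 169/36) + 290239 = sqrt(9327085/36) + 290239 = sqrt(9327085)/6 + 290239 = 290239 + sqrt(9327085)/6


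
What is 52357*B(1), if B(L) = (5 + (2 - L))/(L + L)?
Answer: 157071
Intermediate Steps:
B(L) = (7 - L)/(2*L) (B(L) = (7 - L)/((2*L)) = (7 - L)*(1/(2*L)) = (7 - L)/(2*L))
52357*B(1) = 52357*((½)*(7 - 1*1)/1) = 52357*((½)*1*(7 - 1)) = 52357*((½)*1*6) = 52357*3 = 157071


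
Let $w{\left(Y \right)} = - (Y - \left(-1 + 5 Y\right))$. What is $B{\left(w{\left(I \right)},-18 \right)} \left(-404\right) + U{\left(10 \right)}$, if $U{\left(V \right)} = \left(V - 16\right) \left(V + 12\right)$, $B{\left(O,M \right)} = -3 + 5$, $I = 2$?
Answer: $-940$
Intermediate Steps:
$w{\left(Y \right)} = -1 + 4 Y$ ($w{\left(Y \right)} = - (Y - \left(-1 + 5 Y\right)) = - (1 - 4 Y) = -1 + 4 Y$)
$B{\left(O,M \right)} = 2$
$U{\left(V \right)} = \left(-16 + V\right) \left(12 + V\right)$
$B{\left(w{\left(I \right)},-18 \right)} \left(-404\right) + U{\left(10 \right)} = 2 \left(-404\right) - \left(232 - 100\right) = -808 - 132 = -940$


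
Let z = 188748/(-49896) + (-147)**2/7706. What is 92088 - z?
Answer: 35127064639/381447 ≈ 92089.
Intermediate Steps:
z = -373303/381447 (z = 188748*(-1/49896) + 21609*(1/7706) = -749/198 + 21609/7706 = -373303/381447 ≈ -0.97865)
92088 - z = 92088 - 1*(-373303/381447) = 92088 + 373303/381447 = 35127064639/381447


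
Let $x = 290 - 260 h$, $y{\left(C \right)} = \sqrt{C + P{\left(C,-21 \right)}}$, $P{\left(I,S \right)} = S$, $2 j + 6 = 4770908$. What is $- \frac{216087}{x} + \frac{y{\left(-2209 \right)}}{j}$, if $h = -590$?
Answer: $- \frac{72029}{51230} + \frac{i \sqrt{2230}}{2385451} \approx -1.406 + 1.9796 \cdot 10^{-5} i$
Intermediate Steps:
$j = 2385451$ ($j = -3 + \frac{1}{2} \cdot 4770908 = -3 + 2385454 = 2385451$)
$y{\left(C \right)} = \sqrt{-21 + C}$ ($y{\left(C \right)} = \sqrt{C - 21} = \sqrt{-21 + C}$)
$x = 153690$ ($x = 290 - -153400 = 290 + 153400 = 153690$)
$- \frac{216087}{x} + \frac{y{\left(-2209 \right)}}{j} = - \frac{216087}{153690} + \frac{\sqrt{-21 - 2209}}{2385451} = \left(-216087\right) \frac{1}{153690} + \sqrt{-2230} \cdot \frac{1}{2385451} = - \frac{72029}{51230} + i \sqrt{2230} \cdot \frac{1}{2385451} = - \frac{72029}{51230} + \frac{i \sqrt{2230}}{2385451}$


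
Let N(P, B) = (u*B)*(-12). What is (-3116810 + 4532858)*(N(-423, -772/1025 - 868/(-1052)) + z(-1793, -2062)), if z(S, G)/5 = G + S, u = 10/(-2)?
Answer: -1471244074101936/53915 ≈ -2.7288e+10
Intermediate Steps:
u = -5 (u = 10*(-½) = -5)
z(S, G) = 5*G + 5*S (z(S, G) = 5*(G + S) = 5*G + 5*S)
N(P, B) = 60*B (N(P, B) = -5*B*(-12) = 60*B)
(-3116810 + 4532858)*(N(-423, -772/1025 - 868/(-1052)) + z(-1793, -2062)) = (-3116810 + 4532858)*(60*(-772/1025 - 868/(-1052)) + (5*(-2062) + 5*(-1793))) = 1416048*(60*(-772*1/1025 - 868*(-1/1052)) + (-10310 - 8965)) = 1416048*(60*(-772/1025 + 217/263) - 19275) = 1416048*(60*(19389/269575) - 19275) = 1416048*(232668/53915 - 19275) = 1416048*(-1038978957/53915) = -1471244074101936/53915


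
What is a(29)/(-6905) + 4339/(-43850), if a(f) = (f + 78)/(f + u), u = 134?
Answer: -977660307/9870766550 ≈ -0.099046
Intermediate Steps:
a(f) = (78 + f)/(134 + f) (a(f) = (f + 78)/(f + 134) = (78 + f)/(134 + f))
a(29)/(-6905) + 4339/(-43850) = ((78 + 29)/(134 + 29))/(-6905) + 4339/(-43850) = (107/163)*(-1/6905) + 4339*(-1/43850) = ((1/163)*107)*(-1/6905) - 4339/43850 = (107/163)*(-1/6905) - 4339/43850 = -107/1125515 - 4339/43850 = -977660307/9870766550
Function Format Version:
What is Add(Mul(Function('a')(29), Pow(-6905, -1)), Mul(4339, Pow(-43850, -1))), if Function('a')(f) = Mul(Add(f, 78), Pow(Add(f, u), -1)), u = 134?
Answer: Rational(-977660307, 9870766550) ≈ -0.099046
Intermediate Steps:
Function('a')(f) = Mul(Pow(Add(134, f), -1), Add(78, f)) (Function('a')(f) = Mul(Add(f, 78), Pow(Add(f, 134), -1)) = Mul(Add(78, f), Pow(Add(134, f), -1)) = Mul(Pow(Add(134, f), -1), Add(78, f)))
Add(Mul(Function('a')(29), Pow(-6905, -1)), Mul(4339, Pow(-43850, -1))) = Add(Mul(Mul(Pow(Add(134, 29), -1), Add(78, 29)), Pow(-6905, -1)), Mul(4339, Pow(-43850, -1))) = Add(Mul(Mul(Pow(163, -1), 107), Rational(-1, 6905)), Mul(4339, Rational(-1, 43850))) = Add(Mul(Mul(Rational(1, 163), 107), Rational(-1, 6905)), Rational(-4339, 43850)) = Add(Mul(Rational(107, 163), Rational(-1, 6905)), Rational(-4339, 43850)) = Add(Rational(-107, 1125515), Rational(-4339, 43850)) = Rational(-977660307, 9870766550)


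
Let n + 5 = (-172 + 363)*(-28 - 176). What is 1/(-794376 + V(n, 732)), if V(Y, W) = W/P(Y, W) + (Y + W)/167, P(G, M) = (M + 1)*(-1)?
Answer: -122411/97268510501 ≈ -1.2585e-6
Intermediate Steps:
P(G, M) = -1 - M (P(G, M) = (1 + M)*(-1) = -1 - M)
n = -38969 (n = -5 + (-172 + 363)*(-28 - 176) = -5 + 191*(-204) = -5 - 38964 = -38969)
V(Y, W) = W/167 + Y/167 + W/(-1 - W) (V(Y, W) = W/(-1 - W) + (Y + W)/167 = W/(-1 - W) + (W + Y)*(1/167) = W/(-1 - W) + (W/167 + Y/167) = W/167 + Y/167 + W/(-1 - W))
1/(-794376 + V(n, 732)) = 1/(-794376 + (-1*732 + (1 + 732)*(732 - 38969)/167)/(1 + 732)) = 1/(-794376 + (-732 + (1/167)*733*(-38237))/733) = 1/(-794376 + (-732 - 28027721/167)/733) = 1/(-794376 + (1/733)*(-28149965/167)) = 1/(-794376 - 28149965/122411) = 1/(-97268510501/122411) = -122411/97268510501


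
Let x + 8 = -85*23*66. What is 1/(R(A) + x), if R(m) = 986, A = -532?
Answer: -1/128052 ≈ -7.8093e-6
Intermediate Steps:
x = -129038 (x = -8 - 85*23*66 = -8 - 1955*66 = -8 - 129030 = -129038)
1/(R(A) + x) = 1/(986 - 129038) = 1/(-128052) = -1/128052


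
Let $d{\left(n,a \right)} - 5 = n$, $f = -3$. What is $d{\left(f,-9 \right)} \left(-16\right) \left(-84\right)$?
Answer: $2688$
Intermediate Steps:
$d{\left(n,a \right)} = 5 + n$
$d{\left(f,-9 \right)} \left(-16\right) \left(-84\right) = \left(5 - 3\right) \left(-16\right) \left(-84\right) = 2 \left(-16\right) \left(-84\right) = \left(-32\right) \left(-84\right) = 2688$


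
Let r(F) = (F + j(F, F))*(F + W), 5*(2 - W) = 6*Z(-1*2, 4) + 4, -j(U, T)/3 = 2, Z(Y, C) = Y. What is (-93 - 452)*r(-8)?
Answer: -33572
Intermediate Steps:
j(U, T) = -6 (j(U, T) = -3*2 = -6)
W = 18/5 (W = 2 - (6*(-1*2) + 4)/5 = 2 - (6*(-2) + 4)/5 = 2 - (-12 + 4)/5 = 2 - ⅕*(-8) = 2 + 8/5 = 18/5 ≈ 3.6000)
r(F) = (-6 + F)*(18/5 + F) (r(F) = (F - 6)*(F + 18/5) = (-6 + F)*(18/5 + F))
(-93 - 452)*r(-8) = (-93 - 452)*(-108/5 + (-8)² - 12/5*(-8)) = -545*(-108/5 + 64 + 96/5) = -545*308/5 = -33572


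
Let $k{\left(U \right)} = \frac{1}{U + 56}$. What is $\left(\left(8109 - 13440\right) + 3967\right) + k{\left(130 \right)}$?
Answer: $- \frac{253703}{186} \approx -1364.0$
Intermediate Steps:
$k{\left(U \right)} = \frac{1}{56 + U}$
$\left(\left(8109 - 13440\right) + 3967\right) + k{\left(130 \right)} = \left(\left(8109 - 13440\right) + 3967\right) + \frac{1}{56 + 130} = \left(-5331 + 3967\right) + \frac{1}{186} = -1364 + \frac{1}{186} = - \frac{253703}{186}$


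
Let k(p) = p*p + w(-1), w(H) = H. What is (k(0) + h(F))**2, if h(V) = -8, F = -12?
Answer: 81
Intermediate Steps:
k(p) = -1 + p**2 (k(p) = p*p - 1 = p**2 - 1 = -1 + p**2)
(k(0) + h(F))**2 = ((-1 + 0**2) - 8)**2 = ((-1 + 0) - 8)**2 = (-1 - 8)**2 = (-9)**2 = 81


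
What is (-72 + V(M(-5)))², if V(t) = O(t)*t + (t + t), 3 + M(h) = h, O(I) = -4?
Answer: 3136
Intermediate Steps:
M(h) = -3 + h
V(t) = -2*t (V(t) = -4*t + (t + t) = -4*t + 2*t = -2*t)
(-72 + V(M(-5)))² = (-72 - 2*(-3 - 5))² = (-72 - 2*(-8))² = (-72 + 16)² = (-56)² = 3136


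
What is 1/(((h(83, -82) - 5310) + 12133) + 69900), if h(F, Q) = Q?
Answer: 1/76641 ≈ 1.3048e-5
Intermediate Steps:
1/(((h(83, -82) - 5310) + 12133) + 69900) = 1/(((-82 - 5310) + 12133) + 69900) = 1/((-5392 + 12133) + 69900) = 1/(6741 + 69900) = 1/76641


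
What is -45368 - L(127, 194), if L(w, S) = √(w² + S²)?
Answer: -45368 - √53765 ≈ -45600.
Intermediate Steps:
L(w, S) = √(S² + w²)
-45368 - L(127, 194) = -45368 - √(194² + 127²) = -45368 - √(37636 + 16129) = -45368 - √53765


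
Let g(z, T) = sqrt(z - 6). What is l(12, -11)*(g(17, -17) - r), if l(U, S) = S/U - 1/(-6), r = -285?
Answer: -855/4 - 3*sqrt(11)/4 ≈ -216.24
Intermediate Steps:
l(U, S) = 1/6 + S/U (l(U, S) = S/U - 1*(-1/6) = S/U + 1/6 = 1/6 + S/U)
g(z, T) = sqrt(-6 + z)
l(12, -11)*(g(17, -17) - r) = ((-11 + (1/6)*12)/12)*(sqrt(-6 + 17) - 1*(-285)) = ((-11 + 2)/12)*(sqrt(11) + 285) = ((1/12)*(-9))*(285 + sqrt(11)) = -3*(285 + sqrt(11))/4 = -855/4 - 3*sqrt(11)/4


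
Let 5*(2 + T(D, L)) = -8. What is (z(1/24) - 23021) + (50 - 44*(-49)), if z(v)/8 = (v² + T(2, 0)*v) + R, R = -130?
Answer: -7868227/360 ≈ -21856.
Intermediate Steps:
T(D, L) = -18/5 (T(D, L) = -2 + (⅕)*(-8) = -2 - 8/5 = -18/5)
z(v) = -1040 + 8*v² - 144*v/5 (z(v) = 8*((v² - 18*v/5) - 130) = 8*(-130 + v² - 18*v/5) = -1040 + 8*v² - 144*v/5)
(z(1/24) - 23021) + (50 - 44*(-49)) = ((-1040 + 8*(1/24)² - 144/5/24) - 23021) + (50 - 44*(-49)) = ((-1040 + 8*(1/24)² - 144/5*1/24) - 23021) + (50 + 2156) = ((-1040 + 8*(1/576) - 6/5) - 23021) + 2206 = ((-1040 + 1/72 - 6/5) - 23021) + 2206 = (-374827/360 - 23021) + 2206 = -8662387/360 + 2206 = -7868227/360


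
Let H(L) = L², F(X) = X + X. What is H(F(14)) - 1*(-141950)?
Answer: 142734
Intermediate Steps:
F(X) = 2*X
H(F(14)) - 1*(-141950) = (2*14)² - 1*(-141950) = 28² + 141950 = 784 + 141950 = 142734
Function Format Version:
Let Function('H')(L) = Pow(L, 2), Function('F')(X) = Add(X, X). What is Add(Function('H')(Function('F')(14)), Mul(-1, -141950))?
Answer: 142734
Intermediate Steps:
Function('F')(X) = Mul(2, X)
Add(Function('H')(Function('F')(14)), Mul(-1, -141950)) = Add(Pow(Mul(2, 14), 2), Mul(-1, -141950)) = Add(Pow(28, 2), 141950) = Add(784, 141950) = 142734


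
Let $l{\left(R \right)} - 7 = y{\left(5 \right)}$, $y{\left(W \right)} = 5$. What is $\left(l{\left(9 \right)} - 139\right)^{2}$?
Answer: $16129$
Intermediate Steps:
$l{\left(R \right)} = 12$ ($l{\left(R \right)} = 7 + 5 = 12$)
$\left(l{\left(9 \right)} - 139\right)^{2} = \left(12 - 139\right)^{2} = \left(-127\right)^{2} = 16129$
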